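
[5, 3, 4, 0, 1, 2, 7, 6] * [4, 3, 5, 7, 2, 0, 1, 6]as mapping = [0→0, 1→7, 2→2, 3→4, 4→3, 5→5, 6→6, 7→1]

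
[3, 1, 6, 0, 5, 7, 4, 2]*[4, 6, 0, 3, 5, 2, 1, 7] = [3, 6, 1, 4, 2, 7, 5, 0]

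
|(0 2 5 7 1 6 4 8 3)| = 9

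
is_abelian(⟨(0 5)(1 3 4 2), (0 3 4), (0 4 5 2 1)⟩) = no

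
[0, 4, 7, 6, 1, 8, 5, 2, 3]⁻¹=[0, 4, 7, 8, 1, 6, 3, 2, 5]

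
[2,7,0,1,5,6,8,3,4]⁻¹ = [2,3,0,7,8,4,5,1,6]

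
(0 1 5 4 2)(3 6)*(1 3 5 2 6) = (0 3 1 2)(4 6 5)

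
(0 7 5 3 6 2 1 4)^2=(0 5 6 1)(2 4 7 3)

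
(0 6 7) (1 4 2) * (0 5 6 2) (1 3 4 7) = (0 2 3 4) (1 7 5 6) 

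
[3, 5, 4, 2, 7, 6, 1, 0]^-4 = [3, 6, 4, 2, 7, 1, 5, 0]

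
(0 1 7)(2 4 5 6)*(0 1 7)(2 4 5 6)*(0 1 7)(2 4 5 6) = (2 6 5 4)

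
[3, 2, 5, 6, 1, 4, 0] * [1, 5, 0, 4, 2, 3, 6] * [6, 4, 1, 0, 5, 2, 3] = [5, 6, 0, 3, 2, 1, 4]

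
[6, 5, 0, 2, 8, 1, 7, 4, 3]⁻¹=[2, 5, 3, 8, 7, 1, 0, 6, 4]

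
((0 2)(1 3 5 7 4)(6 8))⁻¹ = (0 2)(1 4 7 5 3)(6 8)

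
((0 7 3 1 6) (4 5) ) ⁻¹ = (0 6 1 3 7) (4 5) 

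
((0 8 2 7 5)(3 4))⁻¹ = (0 5 7 2 8)(3 4)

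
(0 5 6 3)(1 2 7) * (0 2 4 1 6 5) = (1 4)(2 7 6 3)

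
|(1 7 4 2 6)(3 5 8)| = 15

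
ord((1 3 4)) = 3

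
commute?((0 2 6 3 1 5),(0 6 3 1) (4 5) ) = no:(0 2 6 3 1 5)*(0 6 3 1) (4 5) = (0 2 3) (1 4 5 6),(0 6 3 1) (4 5)*(0 2 6 3 1 5) = (0 3 5 4) (1 2 6) 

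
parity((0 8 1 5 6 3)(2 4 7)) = odd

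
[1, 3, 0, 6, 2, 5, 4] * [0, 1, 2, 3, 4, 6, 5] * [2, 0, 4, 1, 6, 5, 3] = [0, 1, 2, 5, 4, 3, 6]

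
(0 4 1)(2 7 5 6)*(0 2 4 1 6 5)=(0 1 2 7)(4 6)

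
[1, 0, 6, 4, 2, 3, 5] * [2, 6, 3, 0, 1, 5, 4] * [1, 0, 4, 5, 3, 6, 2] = [2, 4, 3, 0, 5, 1, 6]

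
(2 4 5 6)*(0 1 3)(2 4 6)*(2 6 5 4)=(0 1 3)(2 5 6)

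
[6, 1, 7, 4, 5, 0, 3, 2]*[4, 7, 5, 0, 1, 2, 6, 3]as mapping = [0→6, 1→7, 2→3, 3→1, 4→2, 5→4, 6→0, 7→5]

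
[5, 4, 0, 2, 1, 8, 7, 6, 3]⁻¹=[2, 4, 3, 8, 1, 0, 7, 6, 5]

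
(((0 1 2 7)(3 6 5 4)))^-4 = ()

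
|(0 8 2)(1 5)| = 6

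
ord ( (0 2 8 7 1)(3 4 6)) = 15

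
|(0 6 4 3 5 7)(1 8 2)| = 6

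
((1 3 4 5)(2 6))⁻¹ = (1 5 4 3)(2 6)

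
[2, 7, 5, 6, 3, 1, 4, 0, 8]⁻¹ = [7, 5, 0, 4, 6, 2, 3, 1, 8]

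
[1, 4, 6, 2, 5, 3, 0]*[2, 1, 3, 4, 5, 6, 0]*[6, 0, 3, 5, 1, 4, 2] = [0, 4, 6, 5, 2, 1, 3]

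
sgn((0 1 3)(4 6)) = -1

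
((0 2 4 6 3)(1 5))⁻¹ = (0 3 6 4 2)(1 5)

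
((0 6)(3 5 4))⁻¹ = (0 6)(3 4 5)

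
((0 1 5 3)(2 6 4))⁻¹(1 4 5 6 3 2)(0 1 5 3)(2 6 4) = (0 6 5 2 3 4)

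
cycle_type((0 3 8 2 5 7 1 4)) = 8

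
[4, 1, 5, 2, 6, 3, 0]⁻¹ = [6, 1, 3, 5, 0, 2, 4]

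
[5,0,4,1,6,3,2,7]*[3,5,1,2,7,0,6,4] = [0,3,7,5,6,2,1,4]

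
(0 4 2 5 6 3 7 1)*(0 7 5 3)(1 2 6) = (0 4 6)(1 7 2 3 5)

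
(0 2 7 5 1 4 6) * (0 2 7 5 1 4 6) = (0 7 1 6 2 5 4)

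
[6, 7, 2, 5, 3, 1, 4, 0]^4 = [5, 4, 2, 0, 7, 6, 1, 3]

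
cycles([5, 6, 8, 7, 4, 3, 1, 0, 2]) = (0 5 3 7)(1 6)(2 8)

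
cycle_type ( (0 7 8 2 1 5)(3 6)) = 2.6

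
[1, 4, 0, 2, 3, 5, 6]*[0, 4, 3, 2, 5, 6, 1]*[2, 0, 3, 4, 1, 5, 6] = [1, 5, 2, 4, 3, 6, 0]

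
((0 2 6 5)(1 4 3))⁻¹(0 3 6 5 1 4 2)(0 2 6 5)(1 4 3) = (0 4 3 6 2 1 5)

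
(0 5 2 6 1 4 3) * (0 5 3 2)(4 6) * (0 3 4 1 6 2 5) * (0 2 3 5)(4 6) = (0 6 4)(1 3 2)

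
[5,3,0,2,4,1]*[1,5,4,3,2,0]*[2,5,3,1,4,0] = [2,1,5,4,3,0]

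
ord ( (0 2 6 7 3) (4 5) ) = 10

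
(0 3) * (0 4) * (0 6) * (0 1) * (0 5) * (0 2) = (0 3 4 6 1 5 2)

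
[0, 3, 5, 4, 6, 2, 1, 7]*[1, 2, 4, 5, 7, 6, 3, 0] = [1, 5, 6, 7, 3, 4, 2, 0]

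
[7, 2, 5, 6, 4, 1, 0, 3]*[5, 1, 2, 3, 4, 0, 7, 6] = [6, 2, 0, 7, 4, 1, 5, 3]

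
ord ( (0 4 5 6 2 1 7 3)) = 8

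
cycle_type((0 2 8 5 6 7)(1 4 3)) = 3.6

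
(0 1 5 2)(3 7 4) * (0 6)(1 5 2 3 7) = (0 5 3 1 2 6)(4 7)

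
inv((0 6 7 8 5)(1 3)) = (0 5 8 7 6)(1 3)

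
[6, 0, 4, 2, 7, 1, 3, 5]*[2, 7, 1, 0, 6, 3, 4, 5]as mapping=[0→4, 1→2, 2→6, 3→1, 4→5, 5→7, 6→0, 7→3]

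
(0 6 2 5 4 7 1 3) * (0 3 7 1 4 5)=(0 6 2)(1 7 4)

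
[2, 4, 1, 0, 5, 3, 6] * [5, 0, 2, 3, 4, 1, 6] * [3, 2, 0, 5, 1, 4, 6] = [0, 1, 3, 4, 2, 5, 6]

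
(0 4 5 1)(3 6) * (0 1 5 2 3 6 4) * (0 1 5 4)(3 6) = (0 1 5 4 2 6 3)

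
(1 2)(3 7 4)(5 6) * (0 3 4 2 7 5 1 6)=(0 3 5)(1 7 2 6)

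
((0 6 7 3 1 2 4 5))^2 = (0 7 1 4)(2 5 6 3)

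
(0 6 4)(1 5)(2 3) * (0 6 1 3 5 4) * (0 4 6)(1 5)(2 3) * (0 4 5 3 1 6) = (0 3 1)(2 6 5)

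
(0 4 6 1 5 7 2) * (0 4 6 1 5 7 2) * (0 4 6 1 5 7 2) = (0 1 2 6 7 4 5)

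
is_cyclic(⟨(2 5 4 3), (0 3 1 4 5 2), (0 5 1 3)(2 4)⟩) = no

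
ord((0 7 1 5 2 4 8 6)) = 8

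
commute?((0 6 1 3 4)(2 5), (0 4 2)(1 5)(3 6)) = no:(0 6 1 3 4)(2 5)*(0 4 2)(1 5)(3 6) = (0 3 2 1 6 5), (0 4 2)(1 5)(3 6)*(0 6 1 3 4)(2 5) = (1 2 6 4 5 3)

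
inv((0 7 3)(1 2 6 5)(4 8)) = (0 3 7)(1 5 6 2)(4 8)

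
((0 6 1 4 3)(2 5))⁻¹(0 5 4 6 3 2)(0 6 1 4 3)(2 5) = (0 5 6 2 3 1)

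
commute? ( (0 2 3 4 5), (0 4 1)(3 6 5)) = no: (0 2 3 4 5)*(0 4 1)(3 6 5) = (0 2 6 5 4 3 1), (0 4 1)(3 6 5)*(0 2 3 4 5) = (0 5 4 1 2 3 6)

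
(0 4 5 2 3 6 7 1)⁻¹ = (0 1 7 6 3 2 5 4)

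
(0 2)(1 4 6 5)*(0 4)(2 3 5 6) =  (0 3 5 1)(2 4)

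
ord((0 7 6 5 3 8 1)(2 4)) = 14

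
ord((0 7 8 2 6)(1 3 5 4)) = 20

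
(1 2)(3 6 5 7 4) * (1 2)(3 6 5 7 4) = (3 5 4 6 7)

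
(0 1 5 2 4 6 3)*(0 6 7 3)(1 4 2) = (0 4 7 3 6)(1 5)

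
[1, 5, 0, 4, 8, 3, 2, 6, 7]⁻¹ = [2, 0, 6, 5, 3, 1, 7, 8, 4]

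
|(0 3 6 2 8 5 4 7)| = 8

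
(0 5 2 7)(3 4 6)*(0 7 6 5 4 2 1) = (0 4 5 1)(2 6 3)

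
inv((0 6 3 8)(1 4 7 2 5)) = (0 8 3 6)(1 5 2 7 4)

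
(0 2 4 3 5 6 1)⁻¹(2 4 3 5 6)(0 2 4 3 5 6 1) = (1 4 3 5 6)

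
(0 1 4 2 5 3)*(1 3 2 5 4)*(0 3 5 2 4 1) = (0 5 4 2 1)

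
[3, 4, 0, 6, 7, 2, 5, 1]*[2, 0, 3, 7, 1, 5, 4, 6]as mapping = [0→7, 1→1, 2→2, 3→4, 4→6, 5→3, 6→5, 7→0]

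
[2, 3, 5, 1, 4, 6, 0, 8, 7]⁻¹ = [6, 3, 0, 1, 4, 2, 5, 8, 7]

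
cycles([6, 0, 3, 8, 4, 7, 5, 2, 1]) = (0 6 5 7 2 3 8 1)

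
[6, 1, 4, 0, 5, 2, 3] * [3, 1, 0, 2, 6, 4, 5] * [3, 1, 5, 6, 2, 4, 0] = [4, 1, 0, 6, 2, 3, 5]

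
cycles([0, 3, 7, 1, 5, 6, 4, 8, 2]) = (1 3)(2 7 8)(4 5 6)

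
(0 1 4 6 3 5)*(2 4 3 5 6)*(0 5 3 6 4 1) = (1 6 3 4 2)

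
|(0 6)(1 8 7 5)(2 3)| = 4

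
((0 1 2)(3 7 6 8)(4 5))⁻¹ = (0 2 1)(3 8 6 7)(4 5)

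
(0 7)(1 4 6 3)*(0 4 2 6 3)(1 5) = (0 7 4 3 5 1 2 6)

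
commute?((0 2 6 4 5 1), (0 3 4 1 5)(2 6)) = no:(0 2 6 4 5 1)*(0 3 4 1 5)(2 6) = (0 6 1 3 4), (0 3 4 1 5)(2 6)*(0 2 6 4 5 1) = (0 3 5 2 4)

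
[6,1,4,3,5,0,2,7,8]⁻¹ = [5,1,6,3,2,4,0,7,8]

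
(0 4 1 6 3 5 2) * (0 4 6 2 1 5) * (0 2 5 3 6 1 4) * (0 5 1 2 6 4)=(0 2 5)(3 6 4)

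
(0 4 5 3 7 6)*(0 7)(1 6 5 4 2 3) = (0 2 3)(1 6 7 5)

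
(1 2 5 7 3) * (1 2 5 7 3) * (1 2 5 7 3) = (1 7 2 3 5)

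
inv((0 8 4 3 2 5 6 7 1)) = (0 1 7 6 5 2 3 4 8)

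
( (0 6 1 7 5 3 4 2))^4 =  (0 5)(1 4)(2 7)(3 6)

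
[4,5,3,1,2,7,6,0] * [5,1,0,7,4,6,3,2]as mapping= [0→4,1→6,2→7,3→1,4→0,5→2,6→3,7→5]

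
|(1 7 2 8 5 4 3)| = 7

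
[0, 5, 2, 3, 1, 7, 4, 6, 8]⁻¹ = [0, 4, 2, 3, 6, 1, 7, 5, 8]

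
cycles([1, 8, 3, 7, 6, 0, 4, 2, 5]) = (0 1 8 5)(2 3 7)(4 6)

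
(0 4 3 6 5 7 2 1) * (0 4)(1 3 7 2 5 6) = (1 4 7 5 2 3)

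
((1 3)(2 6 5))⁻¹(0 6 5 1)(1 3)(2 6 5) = (0 5 2 3)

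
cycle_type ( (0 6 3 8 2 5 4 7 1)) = 9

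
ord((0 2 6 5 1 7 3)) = 7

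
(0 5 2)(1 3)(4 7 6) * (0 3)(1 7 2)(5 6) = (0 6 4 2 3 7 5 1)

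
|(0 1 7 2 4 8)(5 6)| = 6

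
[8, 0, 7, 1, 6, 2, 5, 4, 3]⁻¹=[1, 3, 5, 8, 7, 6, 4, 2, 0]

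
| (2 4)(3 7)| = 2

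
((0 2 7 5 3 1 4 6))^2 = (0 7 3 4)(1 6 2 5)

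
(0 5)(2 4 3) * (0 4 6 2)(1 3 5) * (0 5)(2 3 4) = (0 1 4)(2 6 3 5)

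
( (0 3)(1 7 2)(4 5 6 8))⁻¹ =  (0 3)(1 2 7)(4 8 6 5)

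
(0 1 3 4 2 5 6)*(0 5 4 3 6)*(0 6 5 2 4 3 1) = (1 5 6 2 3)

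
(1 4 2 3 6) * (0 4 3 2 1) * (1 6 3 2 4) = (0 1 2 4 6)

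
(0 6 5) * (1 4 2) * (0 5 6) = (1 4 2)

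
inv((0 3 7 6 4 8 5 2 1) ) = (0 1 2 5 8 4 6 7 3) 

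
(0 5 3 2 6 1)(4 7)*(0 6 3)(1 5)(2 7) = (0 1 6 5)(2 3 7 4)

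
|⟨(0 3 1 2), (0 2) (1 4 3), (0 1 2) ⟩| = 120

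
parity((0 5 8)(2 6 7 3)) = odd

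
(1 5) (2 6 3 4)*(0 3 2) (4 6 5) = (0 3 6 2 5 1 4) 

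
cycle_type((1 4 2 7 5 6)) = 6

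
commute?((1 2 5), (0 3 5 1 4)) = no:(1 2 5) * (0 3 5 1 4) = (0 3 5 4)(1 2), (0 3 5 1 4) * (1 2 5) = (0 3 1 4)(2 5)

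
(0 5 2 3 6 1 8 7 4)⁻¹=(0 4 7 8 1 6 3 2 5)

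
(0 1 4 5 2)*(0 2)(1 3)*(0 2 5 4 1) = (0 3)(2 5)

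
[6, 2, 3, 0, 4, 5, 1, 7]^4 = [3, 6, 1, 2, 4, 5, 0, 7]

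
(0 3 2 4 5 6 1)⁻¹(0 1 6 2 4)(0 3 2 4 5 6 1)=(0 1 4 5 3)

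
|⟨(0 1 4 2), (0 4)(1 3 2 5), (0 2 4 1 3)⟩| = 720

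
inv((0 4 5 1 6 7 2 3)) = (0 3 2 7 6 1 5 4)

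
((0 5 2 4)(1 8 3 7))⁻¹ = (0 4 2 5)(1 7 3 8)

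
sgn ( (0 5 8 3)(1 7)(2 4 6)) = 1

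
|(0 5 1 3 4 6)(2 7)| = 6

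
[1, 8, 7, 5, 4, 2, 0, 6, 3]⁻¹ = [6, 0, 5, 8, 4, 3, 7, 2, 1]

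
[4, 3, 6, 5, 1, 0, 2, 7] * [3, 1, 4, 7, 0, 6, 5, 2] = [0, 7, 5, 6, 1, 3, 4, 2]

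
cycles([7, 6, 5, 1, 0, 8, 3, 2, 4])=(0 7 2 5 8 4) (1 6 3) 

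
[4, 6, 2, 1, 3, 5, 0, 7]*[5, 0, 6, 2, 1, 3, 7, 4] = [1, 7, 6, 0, 2, 3, 5, 4]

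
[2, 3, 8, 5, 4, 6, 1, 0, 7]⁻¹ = [7, 6, 0, 1, 4, 3, 5, 8, 2]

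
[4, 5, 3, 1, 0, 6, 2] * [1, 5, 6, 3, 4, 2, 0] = [4, 2, 3, 5, 1, 0, 6]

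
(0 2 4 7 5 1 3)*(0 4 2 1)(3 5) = (0 1 5)(3 4 7)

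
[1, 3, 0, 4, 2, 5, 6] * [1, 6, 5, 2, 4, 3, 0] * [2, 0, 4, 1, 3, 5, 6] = [6, 4, 0, 3, 5, 1, 2]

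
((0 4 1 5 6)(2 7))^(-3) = (0 1 6 4 5)(2 7)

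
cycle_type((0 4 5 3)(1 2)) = 2.4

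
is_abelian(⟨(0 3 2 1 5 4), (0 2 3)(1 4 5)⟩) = no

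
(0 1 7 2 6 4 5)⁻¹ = (0 5 4 6 2 7 1)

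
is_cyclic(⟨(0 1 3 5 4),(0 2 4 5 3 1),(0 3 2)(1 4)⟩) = no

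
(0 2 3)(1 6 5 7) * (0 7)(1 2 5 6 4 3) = (0 5)(1 4 3 7 2)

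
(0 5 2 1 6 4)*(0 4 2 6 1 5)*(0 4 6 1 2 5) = (0 4 6 5 1 2)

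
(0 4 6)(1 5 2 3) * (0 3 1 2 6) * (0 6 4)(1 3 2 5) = (2 3 5 4 6)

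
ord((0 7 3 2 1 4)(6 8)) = 6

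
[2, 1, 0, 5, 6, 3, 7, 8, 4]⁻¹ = [2, 1, 0, 5, 8, 3, 4, 6, 7]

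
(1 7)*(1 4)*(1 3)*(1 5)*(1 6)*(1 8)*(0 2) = (0 2)(1 7 4 3 5 6 8)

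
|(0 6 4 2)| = 4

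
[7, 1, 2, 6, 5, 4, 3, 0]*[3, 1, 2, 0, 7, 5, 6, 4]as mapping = [0→4, 1→1, 2→2, 3→6, 4→5, 5→7, 6→0, 7→3]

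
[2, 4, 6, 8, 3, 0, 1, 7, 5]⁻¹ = [5, 6, 0, 4, 1, 8, 2, 7, 3]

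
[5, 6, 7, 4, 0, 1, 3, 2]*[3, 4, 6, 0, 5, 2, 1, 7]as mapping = [0→2, 1→1, 2→7, 3→5, 4→3, 5→4, 6→0, 7→6]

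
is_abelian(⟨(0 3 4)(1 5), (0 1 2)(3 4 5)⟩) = no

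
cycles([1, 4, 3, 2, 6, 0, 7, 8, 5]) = (0 1 4 6 7 8 5)(2 3)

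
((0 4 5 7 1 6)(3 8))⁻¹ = (0 6 1 7 5 4)(3 8)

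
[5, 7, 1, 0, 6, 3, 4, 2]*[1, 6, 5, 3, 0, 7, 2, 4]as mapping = [0→7, 1→4, 2→6, 3→1, 4→2, 5→3, 6→0, 7→5]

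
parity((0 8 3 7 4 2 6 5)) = odd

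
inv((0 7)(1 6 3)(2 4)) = (0 7)(1 3 6)(2 4)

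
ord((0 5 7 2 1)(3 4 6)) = 15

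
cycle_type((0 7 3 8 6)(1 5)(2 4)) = 2^2.5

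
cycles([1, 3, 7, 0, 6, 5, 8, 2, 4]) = (0 1 3) (2 7) (4 6 8) 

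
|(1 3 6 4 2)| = 5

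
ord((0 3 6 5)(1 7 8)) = 12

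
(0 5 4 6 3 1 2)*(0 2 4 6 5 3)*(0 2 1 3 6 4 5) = (0 6 2 1 5 4)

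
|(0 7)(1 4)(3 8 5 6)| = 4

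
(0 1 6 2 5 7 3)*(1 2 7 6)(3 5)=(0 2 3)(5 6 7)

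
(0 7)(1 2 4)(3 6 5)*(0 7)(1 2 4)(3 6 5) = (1 4 2)(3 5 6)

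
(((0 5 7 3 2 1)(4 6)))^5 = (0 1 2 3 7 5)(4 6)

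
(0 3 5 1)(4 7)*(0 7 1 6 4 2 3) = (1 7 2 3 5 6 4)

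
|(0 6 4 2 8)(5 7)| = 10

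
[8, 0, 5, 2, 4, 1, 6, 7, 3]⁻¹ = [1, 5, 3, 8, 4, 2, 6, 7, 0]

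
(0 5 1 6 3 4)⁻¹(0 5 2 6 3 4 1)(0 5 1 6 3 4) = (0 6 5 1 2 3 4)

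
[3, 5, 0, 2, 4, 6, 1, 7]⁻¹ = [2, 6, 3, 0, 4, 1, 5, 7]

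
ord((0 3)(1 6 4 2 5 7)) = 6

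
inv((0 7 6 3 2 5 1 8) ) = (0 8 1 5 2 3 6 7) 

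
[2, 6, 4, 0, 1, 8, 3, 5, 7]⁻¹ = [3, 4, 0, 6, 2, 7, 1, 8, 5]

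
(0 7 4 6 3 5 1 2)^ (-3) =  (0 5 4 2 3 7 1 6)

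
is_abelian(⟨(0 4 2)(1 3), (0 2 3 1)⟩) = no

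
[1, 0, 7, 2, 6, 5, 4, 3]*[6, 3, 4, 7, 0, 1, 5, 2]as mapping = [0→3, 1→6, 2→2, 3→4, 4→5, 5→1, 6→0, 7→7]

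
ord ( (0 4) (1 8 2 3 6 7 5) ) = 14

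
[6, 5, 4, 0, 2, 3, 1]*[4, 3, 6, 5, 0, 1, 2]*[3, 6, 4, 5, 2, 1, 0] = [4, 6, 3, 2, 0, 1, 5]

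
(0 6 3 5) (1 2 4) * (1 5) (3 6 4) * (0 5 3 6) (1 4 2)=(0 2 6) (3 4) 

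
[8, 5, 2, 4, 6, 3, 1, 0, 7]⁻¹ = [7, 6, 2, 5, 3, 1, 4, 8, 0]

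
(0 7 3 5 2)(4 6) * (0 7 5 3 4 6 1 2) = (0 5)(1 2 7 4)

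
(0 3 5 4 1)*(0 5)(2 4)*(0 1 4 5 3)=(1 3)(2 5)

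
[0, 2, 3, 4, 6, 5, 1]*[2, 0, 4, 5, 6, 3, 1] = [2, 4, 5, 6, 1, 3, 0]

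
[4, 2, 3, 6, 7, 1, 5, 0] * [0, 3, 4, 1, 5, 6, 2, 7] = [5, 4, 1, 2, 7, 3, 6, 0]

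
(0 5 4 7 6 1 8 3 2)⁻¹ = (0 2 3 8 1 6 7 4 5)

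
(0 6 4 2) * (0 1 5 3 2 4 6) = (1 5 3 2)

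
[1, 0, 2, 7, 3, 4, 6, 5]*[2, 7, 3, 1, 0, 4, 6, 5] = [7, 2, 3, 5, 1, 0, 6, 4]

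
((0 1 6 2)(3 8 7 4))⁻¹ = (0 2 6 1)(3 4 7 8)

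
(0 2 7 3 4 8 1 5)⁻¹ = (0 5 1 8 4 3 7 2)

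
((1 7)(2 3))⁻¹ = (1 7)(2 3)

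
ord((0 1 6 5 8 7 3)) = 7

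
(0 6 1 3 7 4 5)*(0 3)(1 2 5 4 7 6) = (0 1)(2 5 3 6)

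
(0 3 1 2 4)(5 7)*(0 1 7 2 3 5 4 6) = (0 5 2 6)(1 3 7 4)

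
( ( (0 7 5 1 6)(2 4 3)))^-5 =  (2 4 3)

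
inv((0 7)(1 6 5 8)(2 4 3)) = (0 7)(1 8 5 6)(2 3 4)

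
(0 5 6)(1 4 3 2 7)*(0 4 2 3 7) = (0 5 6 4 7 1 2)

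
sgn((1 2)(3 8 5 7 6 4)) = 1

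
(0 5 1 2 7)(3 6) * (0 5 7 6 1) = (0 7 5)(1 2 6 3)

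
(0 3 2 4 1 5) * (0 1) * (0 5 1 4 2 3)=(4 5)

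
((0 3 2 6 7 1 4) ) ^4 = (0 7 3 1 2 4 6) 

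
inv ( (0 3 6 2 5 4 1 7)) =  (0 7 1 4 5 2 6 3)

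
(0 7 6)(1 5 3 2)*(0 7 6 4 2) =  (0 6 7 4 2 1 5 3)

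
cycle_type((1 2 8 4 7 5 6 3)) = 8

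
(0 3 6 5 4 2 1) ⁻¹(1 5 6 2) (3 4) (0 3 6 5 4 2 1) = (0 4 5 1) (2 6) 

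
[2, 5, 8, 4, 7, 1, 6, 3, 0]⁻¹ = [8, 5, 0, 7, 3, 1, 6, 4, 2]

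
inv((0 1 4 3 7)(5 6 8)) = (0 7 3 4 1)(5 8 6)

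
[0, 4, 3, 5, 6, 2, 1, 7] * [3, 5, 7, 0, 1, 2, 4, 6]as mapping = [0→3, 1→1, 2→0, 3→2, 4→4, 5→7, 6→5, 7→6]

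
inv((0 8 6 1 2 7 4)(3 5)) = (0 4 7 2 1 6 8)(3 5)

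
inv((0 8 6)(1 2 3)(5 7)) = (0 6 8)(1 3 2)(5 7)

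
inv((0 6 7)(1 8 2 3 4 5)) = (0 7 6)(1 5 4 3 2 8)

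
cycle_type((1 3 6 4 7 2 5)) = 7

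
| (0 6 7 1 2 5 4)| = 7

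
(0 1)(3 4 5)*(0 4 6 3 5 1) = (1 4)(3 6)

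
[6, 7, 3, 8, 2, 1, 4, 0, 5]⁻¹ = [7, 5, 4, 2, 6, 8, 0, 1, 3]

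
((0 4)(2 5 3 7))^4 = ()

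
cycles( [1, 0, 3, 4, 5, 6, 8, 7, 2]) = (0 1)(2 3 4 5 6 8)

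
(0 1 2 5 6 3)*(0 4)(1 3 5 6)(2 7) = (0 3 4)(1 7 2 6 5)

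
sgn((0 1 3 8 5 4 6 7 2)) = 1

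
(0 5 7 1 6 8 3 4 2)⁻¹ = (0 2 4 3 8 6 1 7 5)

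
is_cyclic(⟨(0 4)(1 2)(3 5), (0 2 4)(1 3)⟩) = no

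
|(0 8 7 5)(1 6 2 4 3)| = 20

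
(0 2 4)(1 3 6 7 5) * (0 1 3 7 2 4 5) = (0 4 1 7)(2 5 3 6)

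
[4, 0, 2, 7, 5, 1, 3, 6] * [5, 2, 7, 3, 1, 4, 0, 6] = [1, 5, 7, 6, 4, 2, 3, 0]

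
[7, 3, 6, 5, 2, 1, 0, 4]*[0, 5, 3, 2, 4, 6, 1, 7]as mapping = [0→7, 1→2, 2→1, 3→6, 4→3, 5→5, 6→0, 7→4]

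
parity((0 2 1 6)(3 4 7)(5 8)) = even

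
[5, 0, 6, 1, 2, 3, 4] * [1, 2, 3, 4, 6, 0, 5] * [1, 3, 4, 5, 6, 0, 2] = [1, 3, 0, 4, 5, 6, 2]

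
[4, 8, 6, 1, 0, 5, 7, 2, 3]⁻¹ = [4, 3, 7, 8, 0, 5, 2, 6, 1]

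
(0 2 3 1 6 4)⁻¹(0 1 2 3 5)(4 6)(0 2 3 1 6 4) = (0 4)(1 5 2 6 3)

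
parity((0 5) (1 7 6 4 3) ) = odd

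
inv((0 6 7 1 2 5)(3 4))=(0 5 2 1 7 6)(3 4)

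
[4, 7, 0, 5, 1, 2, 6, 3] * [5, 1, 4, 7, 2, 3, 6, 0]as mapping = [0→2, 1→0, 2→5, 3→3, 4→1, 5→4, 6→6, 7→7]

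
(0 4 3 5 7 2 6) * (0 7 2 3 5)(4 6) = (0 6 7 3)(2 4 5)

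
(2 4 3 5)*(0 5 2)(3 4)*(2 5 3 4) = (0 3 5)(2 4)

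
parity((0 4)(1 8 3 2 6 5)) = even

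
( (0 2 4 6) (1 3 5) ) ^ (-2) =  (0 4) (1 3 5) (2 6) 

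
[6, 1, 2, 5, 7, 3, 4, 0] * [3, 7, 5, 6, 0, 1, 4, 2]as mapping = [0→4, 1→7, 2→5, 3→1, 4→2, 5→6, 6→0, 7→3]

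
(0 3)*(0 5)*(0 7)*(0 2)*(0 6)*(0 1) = (0 3 5 7 2 6 1) 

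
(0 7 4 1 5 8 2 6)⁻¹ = (0 6 2 8 5 1 4 7)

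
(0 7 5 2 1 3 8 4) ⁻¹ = (0 4 8 3 1 2 5 7) 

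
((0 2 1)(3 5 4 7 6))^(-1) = (0 1 2)(3 6 7 4 5)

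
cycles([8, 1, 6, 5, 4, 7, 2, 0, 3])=(0 8 3 5 7)(2 6)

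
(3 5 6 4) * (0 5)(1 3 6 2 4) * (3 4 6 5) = (0 3)(1 4 5 2 6)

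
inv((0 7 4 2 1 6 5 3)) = (0 3 5 6 1 2 4 7)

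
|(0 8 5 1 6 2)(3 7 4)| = 6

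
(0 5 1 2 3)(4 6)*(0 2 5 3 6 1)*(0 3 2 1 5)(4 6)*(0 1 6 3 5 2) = (2 4)(3 6)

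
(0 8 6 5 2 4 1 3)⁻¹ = (0 3 1 4 2 5 6 8)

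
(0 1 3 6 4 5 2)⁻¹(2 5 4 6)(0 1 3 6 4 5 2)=(0 2 5 4)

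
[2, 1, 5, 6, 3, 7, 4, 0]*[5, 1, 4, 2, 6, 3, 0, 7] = [4, 1, 3, 0, 2, 7, 6, 5]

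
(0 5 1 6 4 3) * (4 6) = (0 5 1 4 3)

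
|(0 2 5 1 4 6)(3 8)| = 6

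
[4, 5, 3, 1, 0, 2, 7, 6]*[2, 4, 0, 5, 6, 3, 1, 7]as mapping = [0→6, 1→3, 2→5, 3→4, 4→2, 5→0, 6→7, 7→1]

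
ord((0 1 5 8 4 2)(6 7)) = 6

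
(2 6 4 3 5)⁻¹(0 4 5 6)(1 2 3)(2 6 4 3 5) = (0 3 2 4)(1 6 5)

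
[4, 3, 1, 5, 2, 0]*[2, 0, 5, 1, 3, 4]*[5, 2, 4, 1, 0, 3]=[1, 2, 5, 0, 3, 4]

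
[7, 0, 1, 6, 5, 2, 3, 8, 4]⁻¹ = [1, 2, 5, 6, 8, 4, 3, 0, 7]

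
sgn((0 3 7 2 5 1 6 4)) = -1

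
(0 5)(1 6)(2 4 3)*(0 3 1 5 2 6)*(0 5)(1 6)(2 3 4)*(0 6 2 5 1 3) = (2 5 4)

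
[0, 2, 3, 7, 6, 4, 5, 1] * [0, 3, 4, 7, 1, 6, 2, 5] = [0, 4, 7, 5, 2, 1, 6, 3]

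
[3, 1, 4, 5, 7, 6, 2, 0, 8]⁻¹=[7, 1, 6, 0, 2, 3, 5, 4, 8]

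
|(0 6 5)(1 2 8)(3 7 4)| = 3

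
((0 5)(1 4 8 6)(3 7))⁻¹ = (0 5)(1 6 8 4)(3 7)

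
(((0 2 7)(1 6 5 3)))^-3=(1 6 5 3)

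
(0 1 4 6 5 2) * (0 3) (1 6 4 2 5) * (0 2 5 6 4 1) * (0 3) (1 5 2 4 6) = (0 6 3 4 5 1 2) 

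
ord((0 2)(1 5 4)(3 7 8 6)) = 12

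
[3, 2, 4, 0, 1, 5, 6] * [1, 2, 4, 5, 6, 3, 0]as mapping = [0→5, 1→4, 2→6, 3→1, 4→2, 5→3, 6→0]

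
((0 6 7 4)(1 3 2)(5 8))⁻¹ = (0 4 7 6)(1 2 3)(5 8)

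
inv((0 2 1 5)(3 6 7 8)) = (0 5 1 2)(3 8 7 6)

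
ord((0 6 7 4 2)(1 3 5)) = 15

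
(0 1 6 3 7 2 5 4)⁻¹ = (0 4 5 2 7 3 6 1)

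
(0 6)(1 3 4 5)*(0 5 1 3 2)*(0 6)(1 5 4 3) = (1 2 6 4 5)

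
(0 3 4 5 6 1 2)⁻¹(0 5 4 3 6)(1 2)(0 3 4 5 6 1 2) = (0 2)(1 3 6 5 4)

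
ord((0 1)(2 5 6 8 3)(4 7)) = 10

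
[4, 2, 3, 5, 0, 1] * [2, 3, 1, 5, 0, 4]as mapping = [0→0, 1→1, 2→5, 3→4, 4→2, 5→3]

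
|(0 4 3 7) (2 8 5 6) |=4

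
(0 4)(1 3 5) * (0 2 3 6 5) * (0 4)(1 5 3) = (1 6 3 4 2)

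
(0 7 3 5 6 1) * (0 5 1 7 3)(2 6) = (0 3 1 5 2 6 7)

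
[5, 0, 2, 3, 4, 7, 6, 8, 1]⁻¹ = [1, 8, 2, 3, 4, 0, 6, 5, 7]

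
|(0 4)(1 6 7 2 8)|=10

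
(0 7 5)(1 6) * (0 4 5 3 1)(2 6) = (0 7 3 1 2 6)(4 5)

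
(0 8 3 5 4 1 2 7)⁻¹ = (0 7 2 1 4 5 3 8)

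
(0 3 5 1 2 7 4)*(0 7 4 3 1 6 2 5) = (0 1 5 6 2 4 7 3)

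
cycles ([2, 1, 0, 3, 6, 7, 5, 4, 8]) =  (0 2)(4 6 5 7)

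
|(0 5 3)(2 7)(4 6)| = 6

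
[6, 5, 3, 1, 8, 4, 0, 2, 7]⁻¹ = [6, 3, 7, 2, 5, 1, 0, 8, 4]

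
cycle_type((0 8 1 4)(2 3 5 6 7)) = 4.5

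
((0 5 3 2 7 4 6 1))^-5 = (0 2 6 5 7 1 3 4)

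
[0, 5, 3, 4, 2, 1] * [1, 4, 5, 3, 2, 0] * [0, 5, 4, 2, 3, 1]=[5, 0, 2, 4, 1, 3]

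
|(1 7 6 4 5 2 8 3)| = 8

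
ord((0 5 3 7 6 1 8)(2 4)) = 14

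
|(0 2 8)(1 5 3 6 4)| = 15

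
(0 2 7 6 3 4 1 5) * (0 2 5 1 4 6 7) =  (0 5 2)(3 6)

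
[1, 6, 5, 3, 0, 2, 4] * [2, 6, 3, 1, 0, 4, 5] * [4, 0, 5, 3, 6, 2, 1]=[1, 2, 6, 0, 5, 3, 4]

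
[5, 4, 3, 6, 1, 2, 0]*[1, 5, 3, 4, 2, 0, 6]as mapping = [0→0, 1→2, 2→4, 3→6, 4→5, 5→3, 6→1]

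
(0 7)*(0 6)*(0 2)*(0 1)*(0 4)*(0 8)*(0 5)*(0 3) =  (0 7 6 2 1 4 8 5 3)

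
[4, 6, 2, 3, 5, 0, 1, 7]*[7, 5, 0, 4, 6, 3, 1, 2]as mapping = [0→6, 1→1, 2→0, 3→4, 4→3, 5→7, 6→5, 7→2]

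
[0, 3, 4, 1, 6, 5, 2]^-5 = [0, 3, 4, 1, 6, 5, 2]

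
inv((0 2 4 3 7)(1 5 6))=(0 7 3 4 2)(1 6 5)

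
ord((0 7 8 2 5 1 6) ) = 7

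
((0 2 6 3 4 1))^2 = (0 6 4)(1 2 3)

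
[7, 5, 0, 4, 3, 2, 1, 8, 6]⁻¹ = [2, 6, 5, 4, 3, 1, 8, 0, 7]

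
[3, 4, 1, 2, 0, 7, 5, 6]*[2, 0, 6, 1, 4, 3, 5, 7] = [1, 4, 0, 6, 2, 7, 3, 5]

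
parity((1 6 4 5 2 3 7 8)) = odd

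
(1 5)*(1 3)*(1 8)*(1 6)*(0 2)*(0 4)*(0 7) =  (0 2 4 7)(1 5 3 8 6)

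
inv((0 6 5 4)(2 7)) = (0 4 5 6)(2 7)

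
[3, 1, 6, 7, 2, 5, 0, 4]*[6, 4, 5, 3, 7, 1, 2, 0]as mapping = [0→3, 1→4, 2→2, 3→0, 4→5, 5→1, 6→6, 7→7]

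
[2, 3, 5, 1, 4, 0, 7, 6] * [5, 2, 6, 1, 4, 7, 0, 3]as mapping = [0→6, 1→1, 2→7, 3→2, 4→4, 5→5, 6→3, 7→0]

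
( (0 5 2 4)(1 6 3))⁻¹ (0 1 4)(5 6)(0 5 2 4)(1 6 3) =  (0 5 6)(2 3)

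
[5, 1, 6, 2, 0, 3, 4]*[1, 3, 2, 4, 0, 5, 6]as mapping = [0→5, 1→3, 2→6, 3→2, 4→1, 5→4, 6→0]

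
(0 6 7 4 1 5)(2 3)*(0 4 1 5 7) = (0 6)(1 7)(2 3)(4 5)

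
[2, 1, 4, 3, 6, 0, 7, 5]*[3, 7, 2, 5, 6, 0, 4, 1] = [2, 7, 6, 5, 4, 3, 1, 0] 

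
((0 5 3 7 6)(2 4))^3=(0 7 5 6 3)(2 4)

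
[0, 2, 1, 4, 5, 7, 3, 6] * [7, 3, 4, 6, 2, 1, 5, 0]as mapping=[0→7, 1→4, 2→3, 3→2, 4→1, 5→0, 6→6, 7→5]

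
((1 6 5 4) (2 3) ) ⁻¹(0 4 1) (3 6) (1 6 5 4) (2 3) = (0 1 6) (2 5) 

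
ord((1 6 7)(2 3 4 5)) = 12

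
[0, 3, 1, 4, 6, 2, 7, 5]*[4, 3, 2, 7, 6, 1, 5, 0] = [4, 7, 3, 6, 5, 2, 0, 1]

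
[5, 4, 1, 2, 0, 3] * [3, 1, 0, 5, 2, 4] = [4, 2, 1, 0, 3, 5]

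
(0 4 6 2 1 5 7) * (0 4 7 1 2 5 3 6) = (0 7 4)(1 3 6 5)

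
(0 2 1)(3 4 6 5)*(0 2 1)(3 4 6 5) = (0 1 2)(3 6)(4 5)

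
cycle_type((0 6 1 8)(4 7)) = 2.4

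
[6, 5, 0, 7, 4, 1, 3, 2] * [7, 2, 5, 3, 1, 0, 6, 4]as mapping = [0→6, 1→0, 2→7, 3→4, 4→1, 5→2, 6→3, 7→5]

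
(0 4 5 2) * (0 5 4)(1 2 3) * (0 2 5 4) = (0 2 4)(1 5 3)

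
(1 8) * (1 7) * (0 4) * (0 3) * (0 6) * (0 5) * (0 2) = (0 4 3 6 5 2)(1 8 7)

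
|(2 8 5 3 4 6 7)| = 7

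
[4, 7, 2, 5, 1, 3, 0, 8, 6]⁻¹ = [6, 4, 2, 5, 0, 3, 8, 1, 7]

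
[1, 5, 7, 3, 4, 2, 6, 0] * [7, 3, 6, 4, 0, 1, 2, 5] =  [3, 1, 5, 4, 0, 6, 2, 7]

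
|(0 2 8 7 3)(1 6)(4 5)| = 10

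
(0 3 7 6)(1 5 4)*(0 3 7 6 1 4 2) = (0 7 1 5 2)(3 6)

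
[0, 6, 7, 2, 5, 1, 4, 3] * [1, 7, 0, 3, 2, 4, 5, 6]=[1, 5, 6, 0, 4, 7, 2, 3]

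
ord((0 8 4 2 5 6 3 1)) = 8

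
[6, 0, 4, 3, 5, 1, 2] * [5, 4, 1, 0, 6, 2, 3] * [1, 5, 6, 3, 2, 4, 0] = [3, 4, 0, 1, 6, 2, 5]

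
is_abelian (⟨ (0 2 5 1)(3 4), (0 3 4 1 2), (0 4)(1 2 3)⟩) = no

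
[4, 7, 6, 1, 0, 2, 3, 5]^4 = [0, 6, 7, 2, 4, 1, 5, 3]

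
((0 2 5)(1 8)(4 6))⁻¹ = (0 5 2)(1 8)(4 6)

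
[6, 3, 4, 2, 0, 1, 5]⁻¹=[4, 5, 3, 1, 2, 6, 0]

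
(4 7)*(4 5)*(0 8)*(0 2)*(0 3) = (0 8 2 3)(4 7 5)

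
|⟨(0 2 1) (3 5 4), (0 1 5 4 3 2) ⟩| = 120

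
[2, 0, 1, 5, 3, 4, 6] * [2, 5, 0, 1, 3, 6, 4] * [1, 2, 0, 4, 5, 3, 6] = [1, 0, 3, 6, 2, 4, 5]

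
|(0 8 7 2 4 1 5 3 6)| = 9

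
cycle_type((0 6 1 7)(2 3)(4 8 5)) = 2.3.4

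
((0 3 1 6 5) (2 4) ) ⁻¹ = (0 5 6 1 3) (2 4) 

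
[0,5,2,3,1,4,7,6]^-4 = [0,4,2,3,5,1,6,7]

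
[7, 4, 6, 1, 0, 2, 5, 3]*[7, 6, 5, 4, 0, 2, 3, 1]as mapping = [0→1, 1→0, 2→3, 3→6, 4→7, 5→5, 6→2, 7→4]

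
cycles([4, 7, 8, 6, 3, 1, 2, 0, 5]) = (0 4 3 6 2 8 5 1 7)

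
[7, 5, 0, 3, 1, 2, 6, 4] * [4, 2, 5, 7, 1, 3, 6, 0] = [0, 3, 4, 7, 2, 5, 6, 1]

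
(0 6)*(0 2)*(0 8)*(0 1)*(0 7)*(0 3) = (0 6 2 8 1 7 3)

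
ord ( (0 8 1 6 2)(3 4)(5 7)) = 10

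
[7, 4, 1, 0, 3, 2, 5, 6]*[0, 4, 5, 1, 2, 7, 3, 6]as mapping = [0→6, 1→2, 2→4, 3→0, 4→1, 5→5, 6→7, 7→3]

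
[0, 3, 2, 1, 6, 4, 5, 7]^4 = [0, 1, 2, 3, 6, 4, 5, 7]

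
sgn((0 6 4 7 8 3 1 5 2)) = 1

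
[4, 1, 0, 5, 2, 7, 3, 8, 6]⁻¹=[2, 1, 4, 6, 0, 3, 8, 5, 7]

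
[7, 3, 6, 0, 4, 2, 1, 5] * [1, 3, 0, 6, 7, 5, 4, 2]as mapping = [0→2, 1→6, 2→4, 3→1, 4→7, 5→0, 6→3, 7→5]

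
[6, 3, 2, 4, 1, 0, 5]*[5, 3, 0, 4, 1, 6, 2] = [2, 4, 0, 1, 3, 5, 6]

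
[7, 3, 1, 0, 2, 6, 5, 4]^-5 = [7, 3, 1, 0, 2, 6, 5, 4]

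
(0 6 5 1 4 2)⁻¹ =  (0 2 4 1 5 6)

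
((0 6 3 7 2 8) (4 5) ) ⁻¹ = (0 8 2 7 3 6) (4 5) 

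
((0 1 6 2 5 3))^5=(0 3 5 2 6 1)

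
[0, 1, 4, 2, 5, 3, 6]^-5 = [0, 1, 3, 5, 2, 4, 6]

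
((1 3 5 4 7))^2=(1 5 7 3 4)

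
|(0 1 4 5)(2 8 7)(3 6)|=12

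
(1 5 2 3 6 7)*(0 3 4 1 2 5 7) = (0 3 6)(1 7 2 4)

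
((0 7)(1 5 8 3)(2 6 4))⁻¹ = (0 7)(1 3 8 5)(2 4 6)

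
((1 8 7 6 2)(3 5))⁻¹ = (1 2 6 7 8)(3 5)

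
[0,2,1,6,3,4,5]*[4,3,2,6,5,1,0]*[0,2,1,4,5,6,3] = [5,1,4,0,3,6,2]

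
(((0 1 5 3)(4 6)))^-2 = (0 5)(1 3)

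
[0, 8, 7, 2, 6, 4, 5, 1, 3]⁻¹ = [0, 7, 3, 8, 5, 6, 4, 2, 1]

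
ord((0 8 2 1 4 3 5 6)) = 8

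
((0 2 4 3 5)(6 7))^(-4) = (0 2 4 3 5)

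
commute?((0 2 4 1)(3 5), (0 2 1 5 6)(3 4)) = no:(0 2 4 1)(3 5)*(0 2 1 5 6)(3 4) = (0 1 2 3 6)(4 5), (0 2 1 5 6)(3 4)*(0 2 4 1)(3 5) = (0 4 5 6 2)(1 3)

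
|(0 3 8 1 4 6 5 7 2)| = 9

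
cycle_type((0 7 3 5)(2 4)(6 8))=2^2.4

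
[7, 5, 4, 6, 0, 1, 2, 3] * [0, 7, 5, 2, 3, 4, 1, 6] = [6, 4, 3, 1, 0, 7, 5, 2]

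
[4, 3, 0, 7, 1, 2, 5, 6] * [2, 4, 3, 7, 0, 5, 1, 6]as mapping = [0→0, 1→7, 2→2, 3→6, 4→4, 5→3, 6→5, 7→1]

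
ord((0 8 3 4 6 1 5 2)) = 8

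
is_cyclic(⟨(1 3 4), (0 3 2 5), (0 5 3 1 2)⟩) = no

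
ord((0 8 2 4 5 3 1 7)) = 8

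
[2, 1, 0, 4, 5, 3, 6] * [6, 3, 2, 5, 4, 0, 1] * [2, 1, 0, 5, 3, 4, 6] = [0, 5, 6, 3, 2, 4, 1]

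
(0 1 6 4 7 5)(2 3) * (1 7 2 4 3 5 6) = (0 7 6 3 4 2 5)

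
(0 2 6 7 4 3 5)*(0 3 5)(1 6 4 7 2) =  (0 1 6 2 4 5 3)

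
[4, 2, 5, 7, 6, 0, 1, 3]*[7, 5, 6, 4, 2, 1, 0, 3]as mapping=[0→2, 1→6, 2→1, 3→3, 4→0, 5→7, 6→5, 7→4]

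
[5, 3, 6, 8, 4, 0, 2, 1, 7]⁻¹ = [5, 7, 6, 1, 4, 0, 2, 8, 3]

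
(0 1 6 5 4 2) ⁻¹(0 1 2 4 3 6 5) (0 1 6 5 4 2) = (0 2 3 5 4 1 6) 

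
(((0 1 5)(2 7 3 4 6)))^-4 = (0 5 1)(2 7 3 4 6)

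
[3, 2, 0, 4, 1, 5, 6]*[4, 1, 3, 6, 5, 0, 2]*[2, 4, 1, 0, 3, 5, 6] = [6, 0, 3, 5, 4, 2, 1]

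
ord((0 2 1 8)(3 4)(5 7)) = 4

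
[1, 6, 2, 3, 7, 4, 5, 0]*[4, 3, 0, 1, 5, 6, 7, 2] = [3, 7, 0, 1, 2, 5, 6, 4]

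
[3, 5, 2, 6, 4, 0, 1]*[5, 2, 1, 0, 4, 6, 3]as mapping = [0→0, 1→6, 2→1, 3→3, 4→4, 5→5, 6→2]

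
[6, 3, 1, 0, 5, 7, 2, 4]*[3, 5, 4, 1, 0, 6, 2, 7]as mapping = [0→2, 1→1, 2→5, 3→3, 4→6, 5→7, 6→4, 7→0]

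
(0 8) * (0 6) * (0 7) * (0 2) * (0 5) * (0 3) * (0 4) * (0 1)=(0 8 6 7 2 5 3 4 1) 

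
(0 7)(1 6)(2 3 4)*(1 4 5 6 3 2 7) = (0 1 3 5 6 4 7)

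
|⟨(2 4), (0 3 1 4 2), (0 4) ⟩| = 120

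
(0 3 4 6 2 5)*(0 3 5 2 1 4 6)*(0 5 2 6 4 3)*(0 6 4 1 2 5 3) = (0 5 6 2 4 3 1)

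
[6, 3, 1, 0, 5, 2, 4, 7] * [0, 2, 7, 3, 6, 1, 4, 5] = [4, 3, 2, 0, 1, 7, 6, 5]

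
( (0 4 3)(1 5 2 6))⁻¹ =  (0 3 4)(1 6 2 5)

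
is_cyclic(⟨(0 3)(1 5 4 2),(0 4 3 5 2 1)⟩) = no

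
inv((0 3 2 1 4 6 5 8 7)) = (0 7 8 5 6 4 1 2 3)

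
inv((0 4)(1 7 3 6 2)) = (0 4)(1 2 6 3 7)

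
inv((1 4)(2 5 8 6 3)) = (1 4)(2 3 6 8 5)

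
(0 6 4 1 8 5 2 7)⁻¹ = (0 7 2 5 8 1 4 6)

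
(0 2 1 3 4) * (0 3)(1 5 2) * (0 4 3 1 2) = (0 2 5)(1 4)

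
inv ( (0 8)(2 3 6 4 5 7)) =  (0 8)(2 7 5 4 6 3)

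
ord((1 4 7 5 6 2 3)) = 7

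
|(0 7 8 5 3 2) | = 6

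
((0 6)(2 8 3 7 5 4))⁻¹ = (0 6)(2 4 5 7 3 8)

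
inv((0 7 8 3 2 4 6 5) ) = (0 5 6 4 2 3 8 7) 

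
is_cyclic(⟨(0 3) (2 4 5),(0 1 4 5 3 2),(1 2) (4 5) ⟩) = no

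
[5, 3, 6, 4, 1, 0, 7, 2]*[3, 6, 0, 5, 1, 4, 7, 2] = [4, 5, 7, 1, 6, 3, 2, 0]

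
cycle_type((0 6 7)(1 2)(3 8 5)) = 2.3^2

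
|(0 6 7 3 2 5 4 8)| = 8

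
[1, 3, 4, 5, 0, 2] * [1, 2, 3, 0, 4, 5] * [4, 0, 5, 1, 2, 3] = [5, 4, 2, 3, 0, 1]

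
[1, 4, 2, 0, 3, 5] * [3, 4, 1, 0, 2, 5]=[4, 2, 1, 3, 0, 5]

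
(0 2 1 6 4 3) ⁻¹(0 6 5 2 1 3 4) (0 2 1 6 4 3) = (0 3 2 4 5 1 6) 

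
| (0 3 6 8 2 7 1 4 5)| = 9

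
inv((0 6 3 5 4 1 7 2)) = (0 2 7 1 4 5 3 6)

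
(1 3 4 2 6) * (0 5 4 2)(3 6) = (0 5 4)(1 6)(2 3)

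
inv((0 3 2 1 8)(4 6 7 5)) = (0 8 1 2 3)(4 5 7 6)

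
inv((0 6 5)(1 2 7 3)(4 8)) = (0 5 6)(1 3 7 2)(4 8)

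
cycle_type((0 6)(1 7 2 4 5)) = 2.5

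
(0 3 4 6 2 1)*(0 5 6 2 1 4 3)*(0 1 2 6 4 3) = (0 1 5 4 6 2 3)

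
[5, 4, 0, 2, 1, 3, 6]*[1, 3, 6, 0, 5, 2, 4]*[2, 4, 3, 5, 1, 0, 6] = [3, 0, 4, 6, 5, 2, 1]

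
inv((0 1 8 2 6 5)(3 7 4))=(0 5 6 2 8 1)(3 4 7)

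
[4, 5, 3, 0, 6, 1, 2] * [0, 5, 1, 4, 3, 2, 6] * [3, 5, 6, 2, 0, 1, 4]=[2, 6, 0, 3, 4, 1, 5]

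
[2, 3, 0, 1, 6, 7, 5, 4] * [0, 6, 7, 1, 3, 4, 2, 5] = [7, 1, 0, 6, 2, 5, 4, 3]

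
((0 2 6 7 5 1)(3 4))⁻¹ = (0 1 5 7 6 2)(3 4)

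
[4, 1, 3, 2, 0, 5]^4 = [0, 1, 2, 3, 4, 5]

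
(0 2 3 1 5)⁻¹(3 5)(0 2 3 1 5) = (0 1)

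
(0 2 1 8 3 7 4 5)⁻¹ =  (0 5 4 7 3 8 1 2)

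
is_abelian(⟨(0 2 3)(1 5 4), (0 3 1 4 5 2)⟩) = no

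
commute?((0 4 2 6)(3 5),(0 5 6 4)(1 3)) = no:(0 4 2 6)(3 5) * (0 5 6 4)(1 3) = (1 3 6 5)(2 4),(0 5 6 4)(1 3) * (0 4 2 6)(3 5) = (0 3 1 5)(2 6)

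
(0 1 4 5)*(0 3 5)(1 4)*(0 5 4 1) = (0 1)(3 4 5)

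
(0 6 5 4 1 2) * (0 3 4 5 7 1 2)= (0 6 7 1)(2 3 4)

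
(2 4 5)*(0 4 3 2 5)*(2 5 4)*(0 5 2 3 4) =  (0 3 2 4 5)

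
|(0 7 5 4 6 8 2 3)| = 8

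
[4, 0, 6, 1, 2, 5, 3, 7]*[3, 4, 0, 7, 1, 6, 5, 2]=[1, 3, 5, 4, 0, 6, 7, 2]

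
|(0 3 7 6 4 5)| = 6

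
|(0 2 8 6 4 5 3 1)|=8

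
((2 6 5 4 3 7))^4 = (2 3 5)(4 6 7)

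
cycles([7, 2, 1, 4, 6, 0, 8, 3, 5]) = (0 7 3 4 6 8 5)(1 2)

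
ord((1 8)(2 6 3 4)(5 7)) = 4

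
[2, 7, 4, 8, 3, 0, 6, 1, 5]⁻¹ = [5, 7, 0, 4, 2, 8, 6, 1, 3]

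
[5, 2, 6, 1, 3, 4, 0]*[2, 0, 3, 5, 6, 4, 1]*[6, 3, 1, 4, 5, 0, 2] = [5, 4, 3, 6, 0, 2, 1]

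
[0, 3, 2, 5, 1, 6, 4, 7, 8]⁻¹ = [0, 4, 2, 1, 6, 3, 5, 7, 8]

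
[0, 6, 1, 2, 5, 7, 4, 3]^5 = [0, 3, 7, 5, 1, 6, 2, 4]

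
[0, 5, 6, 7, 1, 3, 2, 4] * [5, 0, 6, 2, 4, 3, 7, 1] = [5, 3, 7, 1, 0, 2, 6, 4]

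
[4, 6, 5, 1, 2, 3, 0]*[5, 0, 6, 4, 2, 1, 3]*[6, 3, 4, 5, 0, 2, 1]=[4, 5, 3, 6, 1, 0, 2]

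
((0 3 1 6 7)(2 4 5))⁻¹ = (0 7 6 1 3)(2 5 4)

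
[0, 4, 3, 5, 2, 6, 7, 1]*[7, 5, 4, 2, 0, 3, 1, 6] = [7, 0, 2, 3, 4, 1, 6, 5]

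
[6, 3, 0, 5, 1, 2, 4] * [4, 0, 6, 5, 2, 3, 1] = [1, 5, 4, 3, 0, 6, 2] 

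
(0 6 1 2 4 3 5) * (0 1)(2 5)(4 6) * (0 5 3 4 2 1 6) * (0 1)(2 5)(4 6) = (0 5 4 6 2 1 3)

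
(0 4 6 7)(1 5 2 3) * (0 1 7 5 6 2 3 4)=(1 6 5 3 7)(2 4)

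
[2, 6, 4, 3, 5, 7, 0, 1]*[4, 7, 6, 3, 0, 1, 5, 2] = [6, 5, 0, 3, 1, 2, 4, 7]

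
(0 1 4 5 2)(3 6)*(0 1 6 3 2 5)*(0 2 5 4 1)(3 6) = (0 3 6 5 4 2)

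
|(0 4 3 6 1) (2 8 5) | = 15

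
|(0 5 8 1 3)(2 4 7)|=15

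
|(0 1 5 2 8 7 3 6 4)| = 9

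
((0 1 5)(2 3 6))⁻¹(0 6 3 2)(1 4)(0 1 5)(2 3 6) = (1 2 6 3)(4 5)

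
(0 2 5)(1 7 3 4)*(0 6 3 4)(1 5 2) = (0 1 7 4 5 6 3)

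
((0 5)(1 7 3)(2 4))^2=(1 3 7)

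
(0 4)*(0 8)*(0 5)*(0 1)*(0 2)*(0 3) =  (0 4 8 5 1 2 3)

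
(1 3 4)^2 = (1 4 3)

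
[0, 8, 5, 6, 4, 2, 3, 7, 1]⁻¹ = [0, 8, 5, 6, 4, 2, 3, 7, 1]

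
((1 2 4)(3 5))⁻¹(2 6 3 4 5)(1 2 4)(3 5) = (1 3 4 6 5)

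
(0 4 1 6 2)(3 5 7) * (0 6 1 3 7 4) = (2 6)(3 5 4)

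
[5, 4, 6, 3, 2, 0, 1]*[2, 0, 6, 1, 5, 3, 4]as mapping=[0→3, 1→5, 2→4, 3→1, 4→6, 5→2, 6→0]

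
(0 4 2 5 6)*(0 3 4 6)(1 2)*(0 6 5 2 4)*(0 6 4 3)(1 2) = (0 5 4 2 1 3 6)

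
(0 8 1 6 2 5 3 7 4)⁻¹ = (0 4 7 3 5 2 6 1 8)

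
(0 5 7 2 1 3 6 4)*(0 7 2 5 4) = (0 4 7 5 2 1 3 6)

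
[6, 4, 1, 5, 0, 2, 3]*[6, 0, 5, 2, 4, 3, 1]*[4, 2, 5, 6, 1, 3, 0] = [2, 1, 4, 6, 0, 3, 5]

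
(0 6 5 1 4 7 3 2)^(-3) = (0 7 5 2 4 6 3 1)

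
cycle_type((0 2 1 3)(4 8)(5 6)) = 2^2.4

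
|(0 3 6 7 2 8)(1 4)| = 6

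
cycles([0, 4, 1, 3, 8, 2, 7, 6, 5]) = (1 4 8 5 2)(6 7)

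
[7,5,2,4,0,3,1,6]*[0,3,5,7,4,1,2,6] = [6,1,5,4,0,7,3,2]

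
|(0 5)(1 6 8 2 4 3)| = 6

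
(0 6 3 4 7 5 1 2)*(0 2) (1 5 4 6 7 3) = (0 7 4 3 6 1) 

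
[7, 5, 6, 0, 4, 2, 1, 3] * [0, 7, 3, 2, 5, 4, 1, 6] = [6, 4, 1, 0, 5, 3, 7, 2]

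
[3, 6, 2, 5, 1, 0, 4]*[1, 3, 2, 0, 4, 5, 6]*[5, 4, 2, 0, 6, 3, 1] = [5, 1, 2, 3, 0, 4, 6]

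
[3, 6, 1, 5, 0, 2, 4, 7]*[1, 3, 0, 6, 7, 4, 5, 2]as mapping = [0→6, 1→5, 2→3, 3→4, 4→1, 5→0, 6→7, 7→2]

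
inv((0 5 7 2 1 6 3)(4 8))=(0 3 6 1 2 7 5)(4 8)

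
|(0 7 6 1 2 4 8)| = 7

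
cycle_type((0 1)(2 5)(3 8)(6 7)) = 2^4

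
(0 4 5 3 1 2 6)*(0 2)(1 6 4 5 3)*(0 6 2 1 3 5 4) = (0 4 5 3 2)(1 6)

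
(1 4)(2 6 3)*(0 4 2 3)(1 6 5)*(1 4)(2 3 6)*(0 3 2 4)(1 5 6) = (0 5)(1 2 6 3)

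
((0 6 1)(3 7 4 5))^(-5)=(0 6 1)(3 5 4 7)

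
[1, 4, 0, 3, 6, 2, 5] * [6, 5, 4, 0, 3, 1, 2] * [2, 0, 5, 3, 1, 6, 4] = [6, 3, 4, 2, 5, 1, 0]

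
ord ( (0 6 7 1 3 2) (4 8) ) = 6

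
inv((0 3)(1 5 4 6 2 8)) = (0 3)(1 8 2 6 4 5)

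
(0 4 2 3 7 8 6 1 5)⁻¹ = (0 5 1 6 8 7 3 2 4)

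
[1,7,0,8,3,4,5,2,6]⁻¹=[2,0,7,4,5,6,8,1,3]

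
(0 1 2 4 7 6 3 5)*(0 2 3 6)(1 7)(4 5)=(0 7)(1 3 4)(2 5)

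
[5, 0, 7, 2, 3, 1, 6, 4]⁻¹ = [1, 5, 3, 4, 7, 0, 6, 2]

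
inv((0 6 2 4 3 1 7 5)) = (0 5 7 1 3 4 2 6)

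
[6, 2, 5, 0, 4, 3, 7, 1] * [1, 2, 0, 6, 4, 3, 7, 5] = [7, 0, 3, 1, 4, 6, 5, 2]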